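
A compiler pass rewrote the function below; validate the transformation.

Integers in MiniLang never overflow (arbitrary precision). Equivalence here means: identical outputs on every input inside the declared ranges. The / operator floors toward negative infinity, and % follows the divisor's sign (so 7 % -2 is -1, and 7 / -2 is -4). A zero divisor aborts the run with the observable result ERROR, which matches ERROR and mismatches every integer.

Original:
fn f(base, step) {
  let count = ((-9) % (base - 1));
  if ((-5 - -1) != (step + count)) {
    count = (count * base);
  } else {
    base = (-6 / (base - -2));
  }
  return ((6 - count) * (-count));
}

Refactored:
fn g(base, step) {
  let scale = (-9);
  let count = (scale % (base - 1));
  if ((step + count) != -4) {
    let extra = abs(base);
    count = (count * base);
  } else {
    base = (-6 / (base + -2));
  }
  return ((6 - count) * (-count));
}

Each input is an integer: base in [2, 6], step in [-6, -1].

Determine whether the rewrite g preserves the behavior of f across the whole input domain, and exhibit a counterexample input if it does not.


Input base=2, step=-4: 0 from f versus ERROR from g.
verdict: not equivalent; witness: base=2, step=-4


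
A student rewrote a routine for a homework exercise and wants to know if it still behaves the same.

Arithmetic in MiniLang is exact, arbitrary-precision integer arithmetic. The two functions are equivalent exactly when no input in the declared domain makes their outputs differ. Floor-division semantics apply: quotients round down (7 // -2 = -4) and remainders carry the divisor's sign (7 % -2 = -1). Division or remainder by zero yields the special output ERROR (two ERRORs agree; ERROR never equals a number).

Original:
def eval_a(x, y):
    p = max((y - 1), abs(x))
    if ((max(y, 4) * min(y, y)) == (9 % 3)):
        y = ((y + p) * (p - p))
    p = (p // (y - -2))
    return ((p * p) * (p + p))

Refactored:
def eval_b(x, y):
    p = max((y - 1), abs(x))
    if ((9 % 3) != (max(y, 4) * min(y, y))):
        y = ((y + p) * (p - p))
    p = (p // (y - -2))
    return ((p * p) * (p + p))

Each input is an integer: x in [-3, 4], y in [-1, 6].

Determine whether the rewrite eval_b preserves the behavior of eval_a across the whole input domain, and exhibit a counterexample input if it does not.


Not equivalent: x=-3, y=-1 separates them (54 vs 2).
eval_a: p = 3; ((max(y, 4) * min(y, y)) == (9 % 3)) -> false; p = 3; return 54
eval_b: p = 3; ((9 % 3) != (max(y, 4) * min(y, y))) -> true; y = 0; p = 1; return 2
verdict: not equivalent; witness: x=-3, y=-1


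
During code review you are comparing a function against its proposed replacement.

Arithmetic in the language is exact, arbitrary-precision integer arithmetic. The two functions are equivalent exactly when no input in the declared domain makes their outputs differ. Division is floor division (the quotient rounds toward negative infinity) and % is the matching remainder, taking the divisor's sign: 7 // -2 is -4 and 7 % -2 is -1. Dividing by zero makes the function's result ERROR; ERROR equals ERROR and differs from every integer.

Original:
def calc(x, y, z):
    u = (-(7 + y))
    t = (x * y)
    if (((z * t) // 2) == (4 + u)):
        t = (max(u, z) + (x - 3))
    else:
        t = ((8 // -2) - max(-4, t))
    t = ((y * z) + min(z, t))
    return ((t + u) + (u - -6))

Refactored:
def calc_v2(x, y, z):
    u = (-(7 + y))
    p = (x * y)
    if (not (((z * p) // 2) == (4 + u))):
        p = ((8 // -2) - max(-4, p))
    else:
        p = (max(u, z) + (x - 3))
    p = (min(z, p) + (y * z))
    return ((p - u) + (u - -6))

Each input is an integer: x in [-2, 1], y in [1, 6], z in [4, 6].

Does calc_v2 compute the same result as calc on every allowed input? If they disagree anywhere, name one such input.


Consider the input x=-2, y=1, z=4.
calc: u becomes -8; next t becomes -2; next (((z * t) // 2) == (4 + u)) evaluates to true; next t becomes -1; next t becomes 3; next final value -7
calc_v2: u becomes -8; next p becomes -2; next (not (((z * p) // 2) == (4 + u))) evaluates to false; next p becomes -1; next p becomes 3; next final value 9
-7 and 9 differ, so these are not the same function on this domain.
verdict: not equivalent; witness: x=-2, y=1, z=4


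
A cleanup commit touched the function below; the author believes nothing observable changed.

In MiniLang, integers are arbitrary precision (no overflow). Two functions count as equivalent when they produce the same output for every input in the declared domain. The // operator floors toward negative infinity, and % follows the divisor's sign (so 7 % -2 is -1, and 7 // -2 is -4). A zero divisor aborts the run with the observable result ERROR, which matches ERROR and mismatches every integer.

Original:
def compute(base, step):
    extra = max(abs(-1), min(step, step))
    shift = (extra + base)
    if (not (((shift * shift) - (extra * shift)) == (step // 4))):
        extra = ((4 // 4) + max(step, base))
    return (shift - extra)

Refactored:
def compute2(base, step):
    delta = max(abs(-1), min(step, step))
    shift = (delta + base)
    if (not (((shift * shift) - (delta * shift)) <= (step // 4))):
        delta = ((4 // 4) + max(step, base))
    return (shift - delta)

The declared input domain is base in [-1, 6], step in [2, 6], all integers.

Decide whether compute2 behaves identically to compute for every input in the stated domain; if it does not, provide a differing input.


base=-1, step=2 yields -2 from compute but -1 from compute2.
verdict: not equivalent; witness: base=-1, step=2


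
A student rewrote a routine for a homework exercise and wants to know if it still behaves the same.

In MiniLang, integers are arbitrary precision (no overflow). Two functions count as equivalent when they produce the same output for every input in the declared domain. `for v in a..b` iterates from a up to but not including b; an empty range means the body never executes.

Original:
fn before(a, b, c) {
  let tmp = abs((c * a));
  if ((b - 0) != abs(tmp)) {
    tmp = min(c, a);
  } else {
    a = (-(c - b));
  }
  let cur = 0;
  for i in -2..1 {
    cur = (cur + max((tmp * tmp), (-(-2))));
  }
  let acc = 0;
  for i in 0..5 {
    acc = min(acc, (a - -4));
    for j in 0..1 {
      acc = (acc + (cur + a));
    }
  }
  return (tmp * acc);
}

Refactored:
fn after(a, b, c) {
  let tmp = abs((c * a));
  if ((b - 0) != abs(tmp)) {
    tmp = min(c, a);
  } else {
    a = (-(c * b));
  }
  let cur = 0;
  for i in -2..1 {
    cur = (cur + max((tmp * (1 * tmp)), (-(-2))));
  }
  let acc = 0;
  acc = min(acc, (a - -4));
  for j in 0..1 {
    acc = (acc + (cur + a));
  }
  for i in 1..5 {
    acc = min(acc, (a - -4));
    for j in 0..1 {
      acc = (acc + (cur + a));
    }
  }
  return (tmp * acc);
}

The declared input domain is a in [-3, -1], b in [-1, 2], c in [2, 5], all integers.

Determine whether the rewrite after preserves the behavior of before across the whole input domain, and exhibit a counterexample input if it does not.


These are not equivalent — on a=-1, b=2, c=2 the outputs split (32 vs 16).
before: tmp := 2 | ((b - 0) != abs(tmp)): false | a := 0 | cur := 0 | iter i=-2: | cur := 4 | iter i=-1: | cur := 8 | iter i=0: | cur := 12 | acc := 0 | iter i=0: | acc := 0 | iter j=0: | acc := 12 | iter i=1: | acc := 4 | iter j=0: | acc := 16 | iter i=2: | acc := 4 | iter j=0: | acc := 16 | iter i=3: | acc := 4 | iter j=0: | acc := 16 | iter i=4: | acc := 4 | iter j=0: | acc := 16 | result 32
after: tmp := 2 | ((b - 0) != abs(tmp)): false | a := -4 | cur := 0 | iter i=-2: | cur := 4 | iter i=-1: | cur := 8 | iter i=0: | cur := 12 | acc := 0 | acc := 0 | iter j=0: | acc := 8 | iter i=1: | acc := 0 | iter j=0: | acc := 8 | iter i=2: | acc := 0 | iter j=0: | acc := 8 | iter i=3: | acc := 0 | iter j=0: | acc := 8 | iter i=4: | acc := 0 | iter j=0: | acc := 8 | result 16
verdict: not equivalent; witness: a=-1, b=2, c=2


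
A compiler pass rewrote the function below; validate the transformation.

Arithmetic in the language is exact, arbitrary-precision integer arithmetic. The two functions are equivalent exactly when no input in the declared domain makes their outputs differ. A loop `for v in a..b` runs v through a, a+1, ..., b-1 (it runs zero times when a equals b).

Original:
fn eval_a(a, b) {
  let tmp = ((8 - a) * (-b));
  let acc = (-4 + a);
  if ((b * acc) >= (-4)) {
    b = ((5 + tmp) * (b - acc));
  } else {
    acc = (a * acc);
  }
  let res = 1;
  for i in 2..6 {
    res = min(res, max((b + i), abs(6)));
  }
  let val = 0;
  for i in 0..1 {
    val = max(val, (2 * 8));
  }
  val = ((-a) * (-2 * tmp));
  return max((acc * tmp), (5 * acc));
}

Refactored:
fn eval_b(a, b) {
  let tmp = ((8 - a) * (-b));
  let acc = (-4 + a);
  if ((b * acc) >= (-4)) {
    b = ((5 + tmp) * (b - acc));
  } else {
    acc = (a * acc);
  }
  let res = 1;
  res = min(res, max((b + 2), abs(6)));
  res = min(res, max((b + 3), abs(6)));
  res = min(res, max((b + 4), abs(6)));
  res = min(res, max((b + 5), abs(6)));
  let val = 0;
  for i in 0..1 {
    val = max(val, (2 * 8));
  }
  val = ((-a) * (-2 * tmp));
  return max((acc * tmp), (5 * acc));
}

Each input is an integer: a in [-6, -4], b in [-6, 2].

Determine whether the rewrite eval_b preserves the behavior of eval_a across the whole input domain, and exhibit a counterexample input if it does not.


Reading the diff, among the changes: arithmetic usage differs, plus min/max/abs usage differs, plus loop structure differs, plus constant usage differs, plus statement counts differ.
Tracing a=-5, b=1: eval_a: tmp := -13 | acc := -9 | ((b * acc) >= (-4)): false | acc := 45 | res := 1 | iter i=2: | res := 1 | iter i=3: | res := 1 | iter i=4: | res := 1 | iter i=5: | res := 1 | val := 0 | iter i=0: | val := 16 | val := 130 | result 225 | eval_b: tmp := -13 | acc := -9 | ((b * acc) >= (-4)): false | acc := 45 | res := 1 | res := 1 | res := 1 | res := 1 | res := 1 | val := 0 | iter i=0: | val := 16 | val := 130 | result 225 — matching result 225.
Sweeping the whole domain (27 inputs) finds no disagreement.
verdict: equivalent


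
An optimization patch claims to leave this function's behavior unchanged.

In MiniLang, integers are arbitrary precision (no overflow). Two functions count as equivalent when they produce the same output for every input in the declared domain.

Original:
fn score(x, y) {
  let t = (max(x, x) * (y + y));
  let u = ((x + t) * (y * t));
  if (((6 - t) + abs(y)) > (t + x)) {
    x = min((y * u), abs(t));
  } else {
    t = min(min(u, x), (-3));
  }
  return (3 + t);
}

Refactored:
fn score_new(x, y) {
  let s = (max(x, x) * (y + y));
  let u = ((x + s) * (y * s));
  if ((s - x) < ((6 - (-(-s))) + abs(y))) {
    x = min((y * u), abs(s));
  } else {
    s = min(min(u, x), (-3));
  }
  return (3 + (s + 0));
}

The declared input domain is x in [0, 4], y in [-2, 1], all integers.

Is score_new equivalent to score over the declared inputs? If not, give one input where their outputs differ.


The rewrite breaks on x=2, y=1, where the results are 0 and 7.
score: t = 4; u = 24; (((6 - t) + abs(y)) > (t + x)) -> false; t = -3; return 0
score_new: s = 4; u = 24; ((s - x) < ((6 - (-(-s))) + abs(y))) -> true; x = 4; return 7
verdict: not equivalent; witness: x=2, y=1


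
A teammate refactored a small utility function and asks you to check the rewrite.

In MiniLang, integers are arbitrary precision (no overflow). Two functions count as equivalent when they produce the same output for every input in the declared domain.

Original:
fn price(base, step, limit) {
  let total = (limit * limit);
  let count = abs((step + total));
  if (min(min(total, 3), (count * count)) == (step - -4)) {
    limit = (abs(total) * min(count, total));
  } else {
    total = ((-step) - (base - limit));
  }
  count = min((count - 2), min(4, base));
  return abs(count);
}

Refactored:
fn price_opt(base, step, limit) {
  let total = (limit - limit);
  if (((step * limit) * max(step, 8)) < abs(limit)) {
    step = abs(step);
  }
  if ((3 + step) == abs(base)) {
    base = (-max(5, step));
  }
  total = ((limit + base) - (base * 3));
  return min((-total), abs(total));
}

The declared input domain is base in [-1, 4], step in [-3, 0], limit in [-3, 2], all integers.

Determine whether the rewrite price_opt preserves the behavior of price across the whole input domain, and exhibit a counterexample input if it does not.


The rewrite breaks on base=-1, step=-3, limit=-2, where the results are 1 and 0.
price: total becomes 4; next count becomes 1; next (min(min(total, 3), (count * count)) == (step - -4)) evaluates to true; next limit becomes 4; next count becomes -1; next final value 1
price_opt: total becomes 0; next (((step * limit) * max(step, 8)) < abs(limit)) evaluates to false; next ((3 + step) == abs(base)) evaluates to false; next total becomes 0; next final value 0
verdict: not equivalent; witness: base=-1, step=-3, limit=-2


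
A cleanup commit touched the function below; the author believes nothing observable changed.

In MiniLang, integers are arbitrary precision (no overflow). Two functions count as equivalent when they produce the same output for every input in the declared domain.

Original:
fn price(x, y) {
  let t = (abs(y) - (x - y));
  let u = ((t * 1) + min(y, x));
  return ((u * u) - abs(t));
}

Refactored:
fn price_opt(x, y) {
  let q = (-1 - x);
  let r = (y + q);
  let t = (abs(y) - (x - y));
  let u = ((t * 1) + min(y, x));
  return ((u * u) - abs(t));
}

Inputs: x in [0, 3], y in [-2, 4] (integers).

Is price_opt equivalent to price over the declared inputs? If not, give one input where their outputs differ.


Beyond behavior-preserving changes, the revision adds an assignment to `r` whose value nothing reads.
Tracing x=2, y=2: price: t := 2 | u := 4 | result 14 | price_opt: q := -3 | r := -1 | t := 2 | u := 4 | result 14 — matching result 14.
Checked all 28 inputs in the declared domain: the outputs agree on every one.
verdict: equivalent


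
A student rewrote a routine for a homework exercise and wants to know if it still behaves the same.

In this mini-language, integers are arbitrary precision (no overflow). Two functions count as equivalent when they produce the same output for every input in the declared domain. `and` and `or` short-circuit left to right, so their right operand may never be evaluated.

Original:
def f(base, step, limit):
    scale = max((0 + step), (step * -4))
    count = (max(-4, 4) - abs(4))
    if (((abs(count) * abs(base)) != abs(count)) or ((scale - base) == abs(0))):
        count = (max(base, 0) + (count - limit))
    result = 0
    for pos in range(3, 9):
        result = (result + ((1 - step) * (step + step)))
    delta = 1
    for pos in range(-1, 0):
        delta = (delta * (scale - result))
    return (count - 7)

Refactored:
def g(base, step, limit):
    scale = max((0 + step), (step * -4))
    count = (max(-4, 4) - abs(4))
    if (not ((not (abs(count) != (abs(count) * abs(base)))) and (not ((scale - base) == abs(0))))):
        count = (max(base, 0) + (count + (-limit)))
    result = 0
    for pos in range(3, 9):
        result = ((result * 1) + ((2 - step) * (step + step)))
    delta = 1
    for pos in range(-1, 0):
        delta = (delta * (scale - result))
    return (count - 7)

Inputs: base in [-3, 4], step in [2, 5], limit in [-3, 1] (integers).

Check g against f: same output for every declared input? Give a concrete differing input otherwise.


Although `1` became `2`, no input in the stated domain can expose it; all 160 inputs agree.
verdict: equivalent


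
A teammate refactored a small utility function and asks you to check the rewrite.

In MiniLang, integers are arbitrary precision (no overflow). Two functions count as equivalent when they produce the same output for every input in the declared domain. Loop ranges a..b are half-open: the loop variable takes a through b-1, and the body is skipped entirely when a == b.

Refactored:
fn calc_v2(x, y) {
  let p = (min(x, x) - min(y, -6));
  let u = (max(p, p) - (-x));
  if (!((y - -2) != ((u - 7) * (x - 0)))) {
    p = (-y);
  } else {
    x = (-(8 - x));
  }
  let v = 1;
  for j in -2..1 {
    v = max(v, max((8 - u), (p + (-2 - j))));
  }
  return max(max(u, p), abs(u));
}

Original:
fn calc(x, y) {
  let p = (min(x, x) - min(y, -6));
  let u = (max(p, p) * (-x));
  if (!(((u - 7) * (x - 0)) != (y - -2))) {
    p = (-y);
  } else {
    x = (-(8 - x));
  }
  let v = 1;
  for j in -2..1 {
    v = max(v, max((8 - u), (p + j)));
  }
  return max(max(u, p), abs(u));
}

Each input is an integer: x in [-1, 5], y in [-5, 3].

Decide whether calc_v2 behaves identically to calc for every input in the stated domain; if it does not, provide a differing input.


These are not equivalent — on x=-1, y=1 the outputs split (5 vs 4).
calc: p becomes 5; next u becomes 5; next (!(((u - 7) * (x - 0)) != (y - -2))) evaluates to false; next x becomes -9; next v becomes 1; next at j=-2:; next v becomes 3; next at j=-1:; next v becomes 4; next at j=0:; next v becomes 5; next final value 5
calc_v2: p becomes 5; next u becomes 4; next (!((y - -2) != ((u - 7) * (x - 0)))) evaluates to true; next p becomes -1; next v becomes 1; next at j=-2:; next v becomes 4; next at j=-1:; next v becomes 4; next at j=0:; next v becomes 4; next final value 4
verdict: not equivalent; witness: x=-1, y=1


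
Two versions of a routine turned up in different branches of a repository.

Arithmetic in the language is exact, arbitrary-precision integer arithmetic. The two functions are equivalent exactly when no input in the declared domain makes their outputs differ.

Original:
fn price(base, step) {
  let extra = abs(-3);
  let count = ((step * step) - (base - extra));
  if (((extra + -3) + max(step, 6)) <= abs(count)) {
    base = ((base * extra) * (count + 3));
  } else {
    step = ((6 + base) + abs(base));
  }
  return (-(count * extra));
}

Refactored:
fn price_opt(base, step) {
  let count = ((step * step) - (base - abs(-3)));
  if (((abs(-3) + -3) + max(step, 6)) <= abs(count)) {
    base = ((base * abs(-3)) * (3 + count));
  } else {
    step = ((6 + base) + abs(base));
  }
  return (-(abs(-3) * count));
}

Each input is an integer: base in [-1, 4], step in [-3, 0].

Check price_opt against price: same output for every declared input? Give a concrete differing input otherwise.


The two are interchangeable: min/max/abs usage differs; local variable names differ; statement counts differ; constant usage differs, and every declared input agrees.
As a probe, take base=4, step=-3: price runs extra := 3 | count := 8 | (((extra + -3) + max(step, 6)) <= abs(count)): true | base := 132 | result -24; price_opt runs count := 8 | (((abs(-3) + -3) + max(step, 6)) <= abs(count)): true | base := 132 | result -24; both end at -24.
An exhaustive pass over the 24 declared inputs shows identical outputs.
verdict: equivalent


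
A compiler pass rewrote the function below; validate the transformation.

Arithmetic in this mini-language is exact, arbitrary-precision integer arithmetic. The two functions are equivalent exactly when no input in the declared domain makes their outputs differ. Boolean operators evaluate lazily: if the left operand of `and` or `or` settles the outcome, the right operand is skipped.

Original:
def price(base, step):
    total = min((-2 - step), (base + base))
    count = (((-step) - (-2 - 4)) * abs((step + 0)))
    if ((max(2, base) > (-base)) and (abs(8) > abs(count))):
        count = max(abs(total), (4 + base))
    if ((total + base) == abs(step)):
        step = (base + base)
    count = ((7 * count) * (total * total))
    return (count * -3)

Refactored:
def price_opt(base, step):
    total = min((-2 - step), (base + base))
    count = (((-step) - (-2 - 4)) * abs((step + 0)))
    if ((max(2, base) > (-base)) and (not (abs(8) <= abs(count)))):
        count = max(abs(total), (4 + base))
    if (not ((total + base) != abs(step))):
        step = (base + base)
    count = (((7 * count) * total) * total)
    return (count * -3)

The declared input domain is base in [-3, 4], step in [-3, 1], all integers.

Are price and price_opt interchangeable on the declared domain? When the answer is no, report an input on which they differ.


The two are interchangeable: boolean connective usage differs, plus comparison usage differs, and every declared input agrees.
Tracing base=4, step=-3: price: total becomes 1; next count becomes 27; next ((max(2, base) > (-base)) and (abs(8) > abs(count))) evaluates to false; next ((total + base) == abs(step)) evaluates to false; next count becomes 189; next final value -567 | price_opt: total becomes 1; next count becomes 27; next ((max(2, base) > (-base)) and (not (abs(8) <= abs(count)))) evaluates to false; next (not ((total + base) != abs(step))) evaluates to false; next count becomes 189; next final value -567 — matching result -567.
Sweeping the whole domain (40 inputs) finds no disagreement.
verdict: equivalent


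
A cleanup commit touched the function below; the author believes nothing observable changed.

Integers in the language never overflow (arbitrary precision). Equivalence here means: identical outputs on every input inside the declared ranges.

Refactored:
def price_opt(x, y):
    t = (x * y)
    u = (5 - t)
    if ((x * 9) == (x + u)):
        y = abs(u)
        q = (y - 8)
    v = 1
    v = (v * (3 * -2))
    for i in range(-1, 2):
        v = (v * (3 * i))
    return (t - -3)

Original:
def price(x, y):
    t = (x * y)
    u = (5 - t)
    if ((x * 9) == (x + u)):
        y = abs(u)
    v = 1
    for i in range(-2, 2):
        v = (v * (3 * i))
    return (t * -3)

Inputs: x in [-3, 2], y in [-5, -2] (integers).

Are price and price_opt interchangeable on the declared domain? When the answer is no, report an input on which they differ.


Try x=-3, y=-5.
price: t := 15 | u := -10 | ((x * 9) == (x + u)): false | v := 1 | iter i=-2: | v := -6 | iter i=-1: | v := 18 | iter i=0: | v := 0 | iter i=1: | v := 0 | result -45
price_opt: t := 15 | u := -10 | ((x * 9) == (x + u)): false | v := 1 | v := -6 | iter i=-1: | v := 18 | iter i=0: | v := 0 | iter i=1: | v := 0 | result 18
-45 and 18 differ, so these are not the same function on this domain.
verdict: not equivalent; witness: x=-3, y=-5


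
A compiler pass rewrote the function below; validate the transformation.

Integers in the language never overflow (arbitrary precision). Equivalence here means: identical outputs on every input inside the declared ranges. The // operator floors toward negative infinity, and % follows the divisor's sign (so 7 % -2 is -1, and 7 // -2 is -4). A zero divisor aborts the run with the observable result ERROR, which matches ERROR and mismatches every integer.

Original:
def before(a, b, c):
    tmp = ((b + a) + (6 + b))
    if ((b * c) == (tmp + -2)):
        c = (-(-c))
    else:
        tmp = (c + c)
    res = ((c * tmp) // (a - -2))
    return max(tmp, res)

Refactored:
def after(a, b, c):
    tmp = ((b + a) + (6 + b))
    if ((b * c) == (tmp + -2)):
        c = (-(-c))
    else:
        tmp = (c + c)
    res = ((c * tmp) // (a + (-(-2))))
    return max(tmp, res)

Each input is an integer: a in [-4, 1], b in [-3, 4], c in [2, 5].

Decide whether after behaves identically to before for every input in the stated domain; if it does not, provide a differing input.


The two versions differ — the changes include arithmetic usage differs.
One worked example (a=1, b=4, c=5) — before: tmp=15, then ((b * c) == (tmp + -2)) is false, then tmp=10, then res=16, then returns 16; after: tmp=15, then ((b * c) == (tmp + -2)) is false, then tmp=10, then res=16, then returns 16; agreement on 16.
Every one of the 192 inputs gives matching results.
verdict: equivalent


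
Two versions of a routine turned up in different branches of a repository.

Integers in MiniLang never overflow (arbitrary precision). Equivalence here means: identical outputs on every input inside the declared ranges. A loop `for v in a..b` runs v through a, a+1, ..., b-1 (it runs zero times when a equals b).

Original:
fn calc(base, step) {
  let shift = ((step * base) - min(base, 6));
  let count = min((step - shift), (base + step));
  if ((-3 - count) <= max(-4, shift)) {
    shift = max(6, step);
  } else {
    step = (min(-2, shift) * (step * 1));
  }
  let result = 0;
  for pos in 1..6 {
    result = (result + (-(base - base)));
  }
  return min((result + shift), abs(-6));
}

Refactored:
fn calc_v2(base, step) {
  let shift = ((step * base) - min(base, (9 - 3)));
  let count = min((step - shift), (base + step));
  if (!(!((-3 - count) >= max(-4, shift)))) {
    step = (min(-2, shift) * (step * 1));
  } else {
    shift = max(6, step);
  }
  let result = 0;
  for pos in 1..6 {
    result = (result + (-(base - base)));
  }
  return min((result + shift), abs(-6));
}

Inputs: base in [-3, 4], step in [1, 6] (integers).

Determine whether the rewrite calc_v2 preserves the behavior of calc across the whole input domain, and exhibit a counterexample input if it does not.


These are not equivalent — on base=-3, step=4 the outputs split (6 vs -9).
calc: shift = -9; count = 1; ((-3 - count) <= max(-4, shift)) -> true; shift = 6; result = 0; [pos=1]; result = 0; [pos=2]; result = 0; [pos=3]; result = 0; [pos=4]; result = 0; [pos=5]; result = 0; return 6
calc_v2: shift = -9; count = 1; (!(!((-3 - count) >= max(-4, shift)))) -> true; step = -36; result = 0; [pos=1]; result = 0; [pos=2]; result = 0; [pos=3]; result = 0; [pos=4]; result = 0; [pos=5]; result = 0; return -9
verdict: not equivalent; witness: base=-3, step=4


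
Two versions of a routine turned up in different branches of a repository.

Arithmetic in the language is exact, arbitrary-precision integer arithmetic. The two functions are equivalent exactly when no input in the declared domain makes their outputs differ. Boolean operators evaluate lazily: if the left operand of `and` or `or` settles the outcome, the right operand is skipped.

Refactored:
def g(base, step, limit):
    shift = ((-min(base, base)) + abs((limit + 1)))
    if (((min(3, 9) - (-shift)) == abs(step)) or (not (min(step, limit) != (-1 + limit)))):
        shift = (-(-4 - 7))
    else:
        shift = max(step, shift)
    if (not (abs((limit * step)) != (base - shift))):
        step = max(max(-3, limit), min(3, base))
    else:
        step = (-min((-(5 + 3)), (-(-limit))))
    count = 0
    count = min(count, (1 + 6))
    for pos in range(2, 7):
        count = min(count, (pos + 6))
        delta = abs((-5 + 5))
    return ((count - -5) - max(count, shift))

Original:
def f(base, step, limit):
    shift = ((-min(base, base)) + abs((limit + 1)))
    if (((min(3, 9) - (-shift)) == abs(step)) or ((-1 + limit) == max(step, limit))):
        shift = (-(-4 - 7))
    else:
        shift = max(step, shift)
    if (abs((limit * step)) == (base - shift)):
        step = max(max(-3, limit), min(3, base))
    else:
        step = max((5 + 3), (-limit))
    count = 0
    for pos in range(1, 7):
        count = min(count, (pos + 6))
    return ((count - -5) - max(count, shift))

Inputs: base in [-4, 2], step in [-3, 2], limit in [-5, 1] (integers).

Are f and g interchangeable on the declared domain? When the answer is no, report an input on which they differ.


Run the pair on base=-4, step=-3, limit=-2.
f: shift = 5; (((min(3, 9) - (-shift)) == abs(step)) or ((-1 + limit) == max(step, limit))) -> false; shift = 5; (abs((limit * step)) == (base - shift)) -> false; step = 8; count = 0; [pos=1]; count = 0; [pos=2]; count = 0; [pos=3]; count = 0; [pos=4]; count = 0; [pos=5]; count = 0; [pos=6]; count = 0; return 0
g: shift = 5; (((min(3, 9) - (-shift)) == abs(step)) or (not (min(step, limit) != (-1 + limit)))) -> true; shift = 11; (not (abs((limit * step)) != (base - shift))) -> false; step = 8; count = 0; count = 0; [pos=2]; count = 0; delta = 0; [pos=3]; count = 0; delta = 0; [pos=4]; count = 0; delta = 0; [pos=5]; count = 0; delta = 0; [pos=6]; count = 0; delta = 0; return -6
0 vs -6 — the two versions disagree here.
verdict: not equivalent; witness: base=-4, step=-3, limit=-2


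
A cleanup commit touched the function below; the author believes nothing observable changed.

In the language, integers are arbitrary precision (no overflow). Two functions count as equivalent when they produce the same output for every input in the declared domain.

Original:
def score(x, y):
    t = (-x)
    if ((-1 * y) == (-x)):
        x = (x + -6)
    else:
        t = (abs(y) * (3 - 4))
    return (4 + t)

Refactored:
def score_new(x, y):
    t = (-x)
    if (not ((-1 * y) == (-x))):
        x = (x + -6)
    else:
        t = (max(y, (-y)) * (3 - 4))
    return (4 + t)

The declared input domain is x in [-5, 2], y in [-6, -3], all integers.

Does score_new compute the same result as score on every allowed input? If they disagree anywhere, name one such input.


The rewrite breaks on x=-5, y=-6, where the results are -2 and 9.
score: t := 5 | ((-1 * y) == (-x)): false | t := -6 | result -2
score_new: t := 5 | (not ((-1 * y) == (-x))): true | x := -11 | result 9
verdict: not equivalent; witness: x=-5, y=-6


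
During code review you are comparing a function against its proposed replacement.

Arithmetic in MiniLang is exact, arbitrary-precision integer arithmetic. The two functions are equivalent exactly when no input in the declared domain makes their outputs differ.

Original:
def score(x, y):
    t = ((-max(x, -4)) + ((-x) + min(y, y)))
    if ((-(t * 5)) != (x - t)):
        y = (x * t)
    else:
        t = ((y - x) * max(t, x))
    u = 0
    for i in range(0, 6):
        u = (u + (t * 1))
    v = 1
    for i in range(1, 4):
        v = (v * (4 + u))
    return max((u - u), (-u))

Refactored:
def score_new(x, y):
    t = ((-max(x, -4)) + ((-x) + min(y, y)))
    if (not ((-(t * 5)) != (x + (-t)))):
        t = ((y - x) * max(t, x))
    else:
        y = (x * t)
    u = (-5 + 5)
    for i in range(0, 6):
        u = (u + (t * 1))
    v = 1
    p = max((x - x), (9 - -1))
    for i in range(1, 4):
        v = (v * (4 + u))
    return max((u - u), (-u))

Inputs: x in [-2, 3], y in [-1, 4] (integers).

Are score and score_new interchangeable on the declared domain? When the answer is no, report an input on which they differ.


Behavior is preserved: although min/max/abs usage differs, boolean connective usage differs, arithmetic usage differs, local variable names differ, statement counts differ, constant usage differs, the outputs never diverge.
As a probe, take x=0, y=-1: score runs t becomes -1; next ((-(t * 5)) != (x - t)) evaluates to true; next y becomes 0; next u becomes 0; next at i=0:; next u becomes -1; next at i=1:; next u becomes -2; next at i=2:; next u becomes -3; next at i=3:; next u becomes -4; next at i=4:; next u becomes -5; next at i=5:; next u becomes -6; next v becomes 1; next at i=1:; next v becomes -2; next at i=2:; next v becomes 4; next at i=3:; next v becomes -8; next final value 6; score_new runs t becomes -1; next (not ((-(t * 5)) != (x + (-t)))) evaluates to false; next y becomes 0; next u becomes 0; next at i=0:; next u becomes -1; next at i=1:; next u becomes -2; next at i=2:; next u becomes -3; next at i=3:; next u becomes -4; next at i=4:; next u becomes -5; next at i=5:; next u becomes -6; next v becomes 1; next p becomes 10; next at i=1:; next v becomes -2; next at i=2:; next v becomes 4; next at i=3:; next v becomes -8; next final value 6; both end at 6.
Across all 36 domain points the two functions coincide.
verdict: equivalent


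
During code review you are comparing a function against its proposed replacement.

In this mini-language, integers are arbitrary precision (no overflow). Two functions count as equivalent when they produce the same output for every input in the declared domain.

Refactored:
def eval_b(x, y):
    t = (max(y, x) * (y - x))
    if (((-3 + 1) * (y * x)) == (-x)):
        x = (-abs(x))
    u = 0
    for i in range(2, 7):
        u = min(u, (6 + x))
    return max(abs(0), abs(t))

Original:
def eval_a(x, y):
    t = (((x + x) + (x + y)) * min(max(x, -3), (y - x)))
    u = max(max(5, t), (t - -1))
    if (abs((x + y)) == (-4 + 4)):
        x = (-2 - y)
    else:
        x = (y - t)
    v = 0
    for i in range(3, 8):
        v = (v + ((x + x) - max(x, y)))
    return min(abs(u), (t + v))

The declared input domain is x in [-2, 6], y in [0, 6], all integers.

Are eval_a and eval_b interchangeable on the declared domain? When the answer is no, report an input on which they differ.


Consider the input x=-2, y=0.
eval_a: t=12, then u=13, then (abs((x + y)) == (-4 + 4)) is false, then x=-12, then v=0, then (i=3), then v=-24, then (i=4), then v=-48, then (i=5), then v=-72, then (i=6), then v=-96, then (i=7), then v=-120, then returns -108
eval_b: t=0, then (((-3 + 1) * (y * x)) == (-x)) is false, then u=0, then (i=2), then u=0, then (i=3), then u=0, then (i=4), then u=0, then (i=5), then u=0, then (i=6), then u=0, then returns 0
-108 and 0 differ, so these are not the same function on this domain.
verdict: not equivalent; witness: x=-2, y=0


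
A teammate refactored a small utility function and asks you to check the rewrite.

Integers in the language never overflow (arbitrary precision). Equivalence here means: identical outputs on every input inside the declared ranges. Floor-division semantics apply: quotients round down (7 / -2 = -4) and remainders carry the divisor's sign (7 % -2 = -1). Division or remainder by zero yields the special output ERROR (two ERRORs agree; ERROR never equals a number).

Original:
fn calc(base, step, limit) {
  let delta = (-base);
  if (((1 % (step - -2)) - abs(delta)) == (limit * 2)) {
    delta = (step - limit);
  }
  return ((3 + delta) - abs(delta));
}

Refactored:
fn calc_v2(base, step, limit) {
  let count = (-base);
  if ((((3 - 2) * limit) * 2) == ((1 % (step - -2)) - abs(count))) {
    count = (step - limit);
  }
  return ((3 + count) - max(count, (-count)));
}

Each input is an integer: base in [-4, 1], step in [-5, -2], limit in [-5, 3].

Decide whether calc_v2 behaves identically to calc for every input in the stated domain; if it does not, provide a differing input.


The two versions differ — the changes include constant usage differs; arithmetic usage differs; min/max/abs usage differs; local variable names differ.
As a probe, take base=1, step=-2, limit=-4: calc runs delta = -1; division by zero -> ERROR; calc_v2 runs count = -1; division by zero -> ERROR; both end at ERROR.
An exhaustive pass over the 216 declared inputs shows identical outputs.
verdict: equivalent


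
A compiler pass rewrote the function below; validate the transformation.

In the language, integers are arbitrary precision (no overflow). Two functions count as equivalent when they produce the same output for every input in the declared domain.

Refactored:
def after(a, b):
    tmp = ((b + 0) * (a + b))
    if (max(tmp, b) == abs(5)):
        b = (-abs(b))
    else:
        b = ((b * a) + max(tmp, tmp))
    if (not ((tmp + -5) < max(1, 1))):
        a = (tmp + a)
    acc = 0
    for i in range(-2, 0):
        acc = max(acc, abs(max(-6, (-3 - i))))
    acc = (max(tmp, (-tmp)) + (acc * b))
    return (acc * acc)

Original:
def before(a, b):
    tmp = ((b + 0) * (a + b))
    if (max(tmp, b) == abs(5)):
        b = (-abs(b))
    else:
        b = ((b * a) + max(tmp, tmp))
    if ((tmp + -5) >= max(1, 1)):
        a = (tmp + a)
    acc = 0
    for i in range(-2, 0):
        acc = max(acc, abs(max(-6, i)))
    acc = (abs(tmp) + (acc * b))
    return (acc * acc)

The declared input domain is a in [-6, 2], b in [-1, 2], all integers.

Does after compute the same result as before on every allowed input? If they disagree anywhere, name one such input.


Reading the diff, among the changes: min/max/abs usage differs; and boolean connective usage differs; and arithmetic usage differs; and constant usage differs; and comparison usage differs.
One worked example (a=-3, b=-1) — before: tmp := 4 | (max(tmp, b) == abs(5)): false | b := 7 | ((tmp + -5) >= max(1, 1)): false | acc := 0 | iter i=-2: | acc := 2 | iter i=-1: | acc := 2 | acc := 18 | result 324; after: tmp := 4 | (max(tmp, b) == abs(5)): false | b := 7 | (not ((tmp + -5) < max(1, 1))): false | acc := 0 | iter i=-2: | acc := 1 | iter i=-1: | acc := 2 | acc := 18 | result 324; agreement on 324.
An exhaustive pass over the 36 declared inputs shows identical outputs.
verdict: equivalent


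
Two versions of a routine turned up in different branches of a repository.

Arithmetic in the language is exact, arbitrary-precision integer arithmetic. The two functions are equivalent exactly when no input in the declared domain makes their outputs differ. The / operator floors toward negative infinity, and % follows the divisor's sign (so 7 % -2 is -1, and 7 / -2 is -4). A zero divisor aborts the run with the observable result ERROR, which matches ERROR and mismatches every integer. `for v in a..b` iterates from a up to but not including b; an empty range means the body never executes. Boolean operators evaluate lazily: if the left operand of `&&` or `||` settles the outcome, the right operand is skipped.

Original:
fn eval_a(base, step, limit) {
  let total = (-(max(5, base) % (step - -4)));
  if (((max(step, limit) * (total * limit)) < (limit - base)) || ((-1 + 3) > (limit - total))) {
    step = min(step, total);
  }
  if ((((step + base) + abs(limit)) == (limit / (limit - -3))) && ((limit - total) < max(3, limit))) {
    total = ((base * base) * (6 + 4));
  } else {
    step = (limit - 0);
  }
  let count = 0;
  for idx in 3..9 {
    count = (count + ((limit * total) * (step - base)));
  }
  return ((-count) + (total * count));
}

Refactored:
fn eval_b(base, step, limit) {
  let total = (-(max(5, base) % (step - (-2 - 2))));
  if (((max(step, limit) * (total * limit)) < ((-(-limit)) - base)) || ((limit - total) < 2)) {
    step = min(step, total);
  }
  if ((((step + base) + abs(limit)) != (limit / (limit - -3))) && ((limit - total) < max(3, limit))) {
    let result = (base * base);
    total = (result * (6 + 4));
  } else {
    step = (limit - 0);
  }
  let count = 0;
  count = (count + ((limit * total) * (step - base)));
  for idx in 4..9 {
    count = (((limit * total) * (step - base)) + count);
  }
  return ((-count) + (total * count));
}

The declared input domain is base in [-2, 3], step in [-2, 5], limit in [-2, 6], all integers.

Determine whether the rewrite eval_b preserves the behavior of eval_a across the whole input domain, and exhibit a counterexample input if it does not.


Consider the input base=-2, step=-2, limit=-1.
eval_a: total = -1; (((max(step, limit) * (total * limit)) < (limit - base)) || ((-1 + 3) > (limit - total))) -> true; step = -2; ((((step + base) + abs(limit)) == (limit / (limit - -3))) && ((limit - total) < max(3, limit))) -> false; step = -1; count = 0; [idx=3]; count = 1; [idx=4]; count = 2; [idx=5]; count = 3; [idx=6]; count = 4; [idx=7]; count = 5; [idx=8]; count = 6; return -12
eval_b: total = -1; (((max(step, limit) * (total * limit)) < ((-(-limit)) - base)) || ((limit - total) < 2)) -> true; step = -2; ((((step + base) + abs(limit)) != (limit / (limit - -3))) && ((limit - total) < max(3, limit))) -> true; result = 4; total = 40; count = 0; count = 0; [idx=4]; count = 0; [idx=5]; count = 0; [idx=6]; count = 0; [idx=7]; count = 0; [idx=8]; count = 0; return 0
-12 against 0: the behavior changed.
verdict: not equivalent; witness: base=-2, step=-2, limit=-1


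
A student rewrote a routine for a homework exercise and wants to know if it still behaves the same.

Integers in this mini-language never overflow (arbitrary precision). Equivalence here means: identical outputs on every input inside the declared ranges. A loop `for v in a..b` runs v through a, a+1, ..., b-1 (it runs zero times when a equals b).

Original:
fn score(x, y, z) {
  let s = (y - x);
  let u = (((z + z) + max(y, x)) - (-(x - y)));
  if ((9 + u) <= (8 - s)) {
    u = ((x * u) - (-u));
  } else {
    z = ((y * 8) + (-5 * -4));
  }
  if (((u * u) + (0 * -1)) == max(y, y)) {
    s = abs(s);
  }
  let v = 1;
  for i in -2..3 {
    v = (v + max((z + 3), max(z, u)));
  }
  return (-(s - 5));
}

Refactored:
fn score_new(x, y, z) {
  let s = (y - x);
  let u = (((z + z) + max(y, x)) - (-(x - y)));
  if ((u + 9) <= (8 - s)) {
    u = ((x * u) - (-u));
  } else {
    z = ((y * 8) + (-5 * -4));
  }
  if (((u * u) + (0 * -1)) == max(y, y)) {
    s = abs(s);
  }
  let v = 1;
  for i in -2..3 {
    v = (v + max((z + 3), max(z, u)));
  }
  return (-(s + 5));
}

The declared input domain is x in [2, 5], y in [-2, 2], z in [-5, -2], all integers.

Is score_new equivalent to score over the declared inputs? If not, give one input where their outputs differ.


Take x=2, y=-2, z=-5.
score: s = -4; u = -4; ((9 + u) <= (8 - s)) -> true; u = -12; (((u * u) + (0 * -1)) == max(y, y)) -> false; v = 1; [i=-2]; v = -1; [i=-1]; v = -3; [i=0]; v = -5; [i=1]; v = -7; [i=2]; v = -9; return 9
score_new: s = -4; u = -4; ((u + 9) <= (8 - s)) -> true; u = -12; (((u * u) + (0 * -1)) == max(y, y)) -> false; v = 1; [i=-2]; v = -1; [i=-1]; v = -3; [i=0]; v = -5; [i=1]; v = -7; [i=2]; v = -9; return -1
9 != -1, so the rewrite changes behavior.
verdict: not equivalent; witness: x=2, y=-2, z=-5
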